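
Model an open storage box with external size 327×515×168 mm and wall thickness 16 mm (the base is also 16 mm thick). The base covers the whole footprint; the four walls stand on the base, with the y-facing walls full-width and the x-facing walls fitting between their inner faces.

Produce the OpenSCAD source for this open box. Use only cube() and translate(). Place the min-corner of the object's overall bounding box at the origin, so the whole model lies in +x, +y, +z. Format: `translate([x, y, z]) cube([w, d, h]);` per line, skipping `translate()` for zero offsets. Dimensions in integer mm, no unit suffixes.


cube([327, 515, 16]);
translate([0, 0, 16]) cube([327, 16, 152]);
translate([0, 499, 16]) cube([327, 16, 152]);
translate([0, 16, 16]) cube([16, 483, 152]);
translate([311, 16, 16]) cube([16, 483, 152]);


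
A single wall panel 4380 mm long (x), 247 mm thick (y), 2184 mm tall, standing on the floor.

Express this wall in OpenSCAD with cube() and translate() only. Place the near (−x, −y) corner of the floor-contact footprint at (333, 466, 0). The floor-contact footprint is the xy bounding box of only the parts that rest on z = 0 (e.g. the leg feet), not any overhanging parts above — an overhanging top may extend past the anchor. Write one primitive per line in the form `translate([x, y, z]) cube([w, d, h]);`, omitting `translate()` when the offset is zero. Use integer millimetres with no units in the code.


translate([333, 466, 0]) cube([4380, 247, 2184]);


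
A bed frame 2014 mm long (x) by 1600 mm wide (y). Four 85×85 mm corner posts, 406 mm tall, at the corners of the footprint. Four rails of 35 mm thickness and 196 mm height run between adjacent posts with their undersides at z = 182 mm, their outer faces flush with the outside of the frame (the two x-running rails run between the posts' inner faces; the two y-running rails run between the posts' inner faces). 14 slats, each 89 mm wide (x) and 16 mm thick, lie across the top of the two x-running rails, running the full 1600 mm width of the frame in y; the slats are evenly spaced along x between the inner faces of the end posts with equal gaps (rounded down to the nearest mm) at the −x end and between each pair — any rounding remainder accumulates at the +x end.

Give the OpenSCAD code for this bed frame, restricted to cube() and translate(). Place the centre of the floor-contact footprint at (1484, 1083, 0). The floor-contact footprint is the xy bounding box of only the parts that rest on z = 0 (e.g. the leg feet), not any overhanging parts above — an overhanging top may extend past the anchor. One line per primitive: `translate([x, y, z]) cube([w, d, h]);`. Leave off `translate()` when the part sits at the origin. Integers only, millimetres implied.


translate([477, 283, 0]) cube([85, 85, 406]);
translate([477, 1798, 0]) cube([85, 85, 406]);
translate([2406, 283, 0]) cube([85, 85, 406]);
translate([2406, 1798, 0]) cube([85, 85, 406]);
translate([562, 283, 182]) cube([1844, 35, 196]);
translate([562, 1848, 182]) cube([1844, 35, 196]);
translate([477, 368, 182]) cube([35, 1430, 196]);
translate([2456, 368, 182]) cube([35, 1430, 196]);
translate([601, 283, 378]) cube([89, 1600, 16]);
translate([729, 283, 378]) cube([89, 1600, 16]);
translate([857, 283, 378]) cube([89, 1600, 16]);
translate([985, 283, 378]) cube([89, 1600, 16]);
translate([1113, 283, 378]) cube([89, 1600, 16]);
translate([1241, 283, 378]) cube([89, 1600, 16]);
translate([1369, 283, 378]) cube([89, 1600, 16]);
translate([1497, 283, 378]) cube([89, 1600, 16]);
translate([1625, 283, 378]) cube([89, 1600, 16]);
translate([1753, 283, 378]) cube([89, 1600, 16]);
translate([1881, 283, 378]) cube([89, 1600, 16]);
translate([2009, 283, 378]) cube([89, 1600, 16]);
translate([2137, 283, 378]) cube([89, 1600, 16]);
translate([2265, 283, 378]) cube([89, 1600, 16]);


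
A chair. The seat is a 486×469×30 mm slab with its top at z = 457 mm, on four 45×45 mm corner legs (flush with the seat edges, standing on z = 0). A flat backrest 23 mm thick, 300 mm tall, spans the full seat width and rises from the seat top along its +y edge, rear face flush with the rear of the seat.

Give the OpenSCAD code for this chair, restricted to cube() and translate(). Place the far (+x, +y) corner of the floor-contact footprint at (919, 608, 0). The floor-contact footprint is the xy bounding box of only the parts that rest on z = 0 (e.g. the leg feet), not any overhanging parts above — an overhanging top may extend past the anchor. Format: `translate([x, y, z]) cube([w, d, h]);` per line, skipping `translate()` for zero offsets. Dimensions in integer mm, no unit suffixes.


// leg_h = 457 - 30 = 427
translate([433, 139, 427]) cube([486, 469, 30]);
translate([433, 139, 0]) cube([45, 45, 427]);
translate([874, 139, 0]) cube([45, 45, 427]);
translate([433, 563, 0]) cube([45, 45, 427]);
translate([874, 563, 0]) cube([45, 45, 427]);
translate([433, 585, 457]) cube([486, 23, 300]);


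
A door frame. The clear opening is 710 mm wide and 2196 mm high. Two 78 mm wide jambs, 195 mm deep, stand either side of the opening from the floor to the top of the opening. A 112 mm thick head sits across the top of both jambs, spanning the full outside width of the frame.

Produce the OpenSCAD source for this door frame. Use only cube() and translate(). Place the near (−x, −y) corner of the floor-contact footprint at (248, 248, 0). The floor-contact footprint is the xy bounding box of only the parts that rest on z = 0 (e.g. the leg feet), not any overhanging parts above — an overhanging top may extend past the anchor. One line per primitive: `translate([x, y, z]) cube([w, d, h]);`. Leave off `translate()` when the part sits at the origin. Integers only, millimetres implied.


translate([248, 248, 0]) cube([78, 195, 2196]);
translate([1036, 248, 0]) cube([78, 195, 2196]);
translate([248, 248, 2196]) cube([866, 195, 112]);


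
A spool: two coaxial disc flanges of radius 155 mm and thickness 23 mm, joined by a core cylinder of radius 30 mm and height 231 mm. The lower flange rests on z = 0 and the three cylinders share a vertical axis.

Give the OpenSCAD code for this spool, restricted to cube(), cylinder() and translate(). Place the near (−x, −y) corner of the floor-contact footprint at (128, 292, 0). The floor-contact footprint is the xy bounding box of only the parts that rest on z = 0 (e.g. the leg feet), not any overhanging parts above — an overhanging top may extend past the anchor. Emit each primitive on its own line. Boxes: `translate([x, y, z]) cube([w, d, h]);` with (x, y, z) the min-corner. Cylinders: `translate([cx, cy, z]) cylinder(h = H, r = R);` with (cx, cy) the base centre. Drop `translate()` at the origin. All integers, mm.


translate([283, 447, 0]) cylinder(h = 23, r = 155);
translate([283, 447, 23]) cylinder(h = 231, r = 30);
translate([283, 447, 254]) cylinder(h = 23, r = 155);


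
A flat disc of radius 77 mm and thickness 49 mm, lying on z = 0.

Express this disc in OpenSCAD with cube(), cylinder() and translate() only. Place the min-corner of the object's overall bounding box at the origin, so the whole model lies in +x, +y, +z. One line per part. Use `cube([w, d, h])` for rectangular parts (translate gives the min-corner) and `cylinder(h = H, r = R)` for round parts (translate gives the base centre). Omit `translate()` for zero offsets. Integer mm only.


translate([77, 77, 0]) cylinder(h = 49, r = 77);


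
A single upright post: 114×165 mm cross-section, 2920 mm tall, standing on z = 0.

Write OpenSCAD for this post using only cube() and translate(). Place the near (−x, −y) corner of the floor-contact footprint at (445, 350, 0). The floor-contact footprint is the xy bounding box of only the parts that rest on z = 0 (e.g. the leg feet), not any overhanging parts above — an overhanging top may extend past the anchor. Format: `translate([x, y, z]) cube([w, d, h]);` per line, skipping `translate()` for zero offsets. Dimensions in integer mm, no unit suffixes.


translate([445, 350, 0]) cube([114, 165, 2920]);


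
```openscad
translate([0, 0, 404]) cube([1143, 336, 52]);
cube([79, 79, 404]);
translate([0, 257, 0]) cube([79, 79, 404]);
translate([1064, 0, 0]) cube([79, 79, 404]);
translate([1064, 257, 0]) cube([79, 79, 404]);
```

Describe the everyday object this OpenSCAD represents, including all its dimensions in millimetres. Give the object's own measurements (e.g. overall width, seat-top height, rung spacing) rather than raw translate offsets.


A bench: a 1143×336 mm seat slab, 52 mm thick, top at z = 456 mm, on four 79×79 mm square legs flush with the seat corners and standing on z = 0.


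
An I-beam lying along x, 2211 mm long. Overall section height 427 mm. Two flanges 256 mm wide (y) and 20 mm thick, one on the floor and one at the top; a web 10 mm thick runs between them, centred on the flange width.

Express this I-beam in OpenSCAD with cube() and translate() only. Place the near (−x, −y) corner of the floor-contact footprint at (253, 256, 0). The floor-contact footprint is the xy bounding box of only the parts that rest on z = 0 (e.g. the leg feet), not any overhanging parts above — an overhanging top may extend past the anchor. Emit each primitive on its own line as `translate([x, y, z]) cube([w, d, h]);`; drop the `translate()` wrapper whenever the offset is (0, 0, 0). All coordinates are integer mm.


translate([253, 256, 0]) cube([2211, 256, 20]);
translate([253, 379, 20]) cube([2211, 10, 387]);
translate([253, 256, 407]) cube([2211, 256, 20]);


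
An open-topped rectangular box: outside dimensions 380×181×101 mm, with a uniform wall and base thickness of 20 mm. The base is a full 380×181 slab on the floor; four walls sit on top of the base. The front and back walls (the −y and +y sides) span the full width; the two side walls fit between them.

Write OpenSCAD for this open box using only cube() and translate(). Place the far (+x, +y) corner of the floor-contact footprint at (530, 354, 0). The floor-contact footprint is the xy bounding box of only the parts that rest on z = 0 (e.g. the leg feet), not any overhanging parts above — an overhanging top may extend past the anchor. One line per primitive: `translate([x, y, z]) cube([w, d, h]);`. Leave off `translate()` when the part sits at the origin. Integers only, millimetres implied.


translate([150, 173, 0]) cube([380, 181, 20]);
translate([150, 173, 20]) cube([380, 20, 81]);
translate([150, 334, 20]) cube([380, 20, 81]);
translate([150, 193, 20]) cube([20, 141, 81]);
translate([510, 193, 20]) cube([20, 141, 81]);


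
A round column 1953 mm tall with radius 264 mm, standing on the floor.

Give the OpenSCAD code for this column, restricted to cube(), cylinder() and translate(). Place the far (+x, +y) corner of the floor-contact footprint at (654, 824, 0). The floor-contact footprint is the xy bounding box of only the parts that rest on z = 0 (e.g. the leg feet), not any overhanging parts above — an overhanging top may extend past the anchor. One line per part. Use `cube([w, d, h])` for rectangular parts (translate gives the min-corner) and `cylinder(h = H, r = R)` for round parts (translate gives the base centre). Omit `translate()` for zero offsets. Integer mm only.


translate([390, 560, 0]) cylinder(h = 1953, r = 264);


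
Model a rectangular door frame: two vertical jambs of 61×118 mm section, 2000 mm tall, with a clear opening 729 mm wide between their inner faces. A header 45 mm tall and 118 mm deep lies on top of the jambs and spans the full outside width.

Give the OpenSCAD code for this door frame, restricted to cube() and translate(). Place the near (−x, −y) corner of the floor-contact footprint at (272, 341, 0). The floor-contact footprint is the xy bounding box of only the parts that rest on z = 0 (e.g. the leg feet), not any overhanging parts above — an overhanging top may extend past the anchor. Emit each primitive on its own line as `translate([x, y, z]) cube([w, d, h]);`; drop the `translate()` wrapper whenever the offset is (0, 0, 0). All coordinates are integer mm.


translate([272, 341, 0]) cube([61, 118, 2000]);
translate([1062, 341, 0]) cube([61, 118, 2000]);
translate([272, 341, 2000]) cube([851, 118, 45]);


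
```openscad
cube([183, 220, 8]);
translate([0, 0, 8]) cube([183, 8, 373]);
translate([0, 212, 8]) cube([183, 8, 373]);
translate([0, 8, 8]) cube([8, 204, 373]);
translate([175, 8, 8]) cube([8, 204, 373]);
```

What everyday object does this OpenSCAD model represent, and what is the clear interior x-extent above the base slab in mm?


An open box. The internal width is 167 mm.

A 183×220 base slab with four walls standing on it — an open box. The base is 183 mm wide and the walls are 8 mm thick, so the internal width is 183 − 2 × 8 = 167 mm.


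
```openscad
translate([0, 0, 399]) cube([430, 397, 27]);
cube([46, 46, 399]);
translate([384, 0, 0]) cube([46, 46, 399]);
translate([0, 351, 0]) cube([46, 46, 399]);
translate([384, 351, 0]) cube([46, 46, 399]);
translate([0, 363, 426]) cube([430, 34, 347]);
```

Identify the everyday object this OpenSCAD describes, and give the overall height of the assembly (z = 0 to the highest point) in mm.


A chair. The overall height is 773 mm.

A slab on four corner posts with a tall panel at the back — a chair. The seat slab sits at z = 399 with thickness 27, and the 347 mm backrest starts at the seat top, so the overall height is 399 + 27 + 347 = 773 mm.


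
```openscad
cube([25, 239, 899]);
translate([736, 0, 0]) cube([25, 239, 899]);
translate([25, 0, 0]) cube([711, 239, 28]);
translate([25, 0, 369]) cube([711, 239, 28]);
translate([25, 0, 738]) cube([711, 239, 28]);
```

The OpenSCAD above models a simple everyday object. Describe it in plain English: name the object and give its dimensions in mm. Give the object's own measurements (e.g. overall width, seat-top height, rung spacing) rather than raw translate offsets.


An open bookshelf. Two side panels, each 25 mm thick, 239 mm deep and 899 mm tall, stand 761 mm apart (outside-to-outside). Between them sit 3 shelves, each 28 mm thick and 239 mm deep, spanning the full gap between the sides. The bottom shelf rests on the floor (its underside at z = 0) and the clear gap between one shelf's top and the next shelf's underside is 341 mm.


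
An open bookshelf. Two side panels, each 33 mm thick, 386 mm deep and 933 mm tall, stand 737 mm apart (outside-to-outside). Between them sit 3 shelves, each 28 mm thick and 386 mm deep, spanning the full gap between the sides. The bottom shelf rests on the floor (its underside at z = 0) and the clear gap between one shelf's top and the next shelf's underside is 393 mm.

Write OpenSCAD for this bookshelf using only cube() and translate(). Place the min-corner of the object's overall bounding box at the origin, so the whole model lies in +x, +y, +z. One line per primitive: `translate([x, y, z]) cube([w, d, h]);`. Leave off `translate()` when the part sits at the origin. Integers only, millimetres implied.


cube([33, 386, 933]);
translate([704, 0, 0]) cube([33, 386, 933]);
translate([33, 0, 0]) cube([671, 386, 28]);
translate([33, 0, 421]) cube([671, 386, 28]);
translate([33, 0, 842]) cube([671, 386, 28]);


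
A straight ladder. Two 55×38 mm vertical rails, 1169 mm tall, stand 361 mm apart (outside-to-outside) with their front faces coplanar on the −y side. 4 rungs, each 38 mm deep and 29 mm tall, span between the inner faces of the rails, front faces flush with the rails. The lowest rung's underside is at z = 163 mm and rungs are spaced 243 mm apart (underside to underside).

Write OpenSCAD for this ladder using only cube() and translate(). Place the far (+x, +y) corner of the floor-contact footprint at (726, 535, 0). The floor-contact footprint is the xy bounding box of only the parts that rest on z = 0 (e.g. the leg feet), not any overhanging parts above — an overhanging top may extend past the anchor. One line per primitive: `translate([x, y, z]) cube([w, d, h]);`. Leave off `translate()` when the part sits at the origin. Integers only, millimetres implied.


// rung span = 361 - 2*55 = 251
// rung[k] z = 163 + k*243
translate([365, 497, 0]) cube([55, 38, 1169]);
translate([671, 497, 0]) cube([55, 38, 1169]);
translate([420, 497, 163]) cube([251, 38, 29]);
translate([420, 497, 406]) cube([251, 38, 29]);
translate([420, 497, 649]) cube([251, 38, 29]);
translate([420, 497, 892]) cube([251, 38, 29]);


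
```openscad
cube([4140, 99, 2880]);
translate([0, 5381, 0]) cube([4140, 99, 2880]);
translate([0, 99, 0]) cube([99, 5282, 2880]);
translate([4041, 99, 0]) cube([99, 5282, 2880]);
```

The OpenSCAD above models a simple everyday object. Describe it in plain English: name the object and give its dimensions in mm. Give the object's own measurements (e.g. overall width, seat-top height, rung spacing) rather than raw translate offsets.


The wall frame of a small rectangular building: four walls, each 2880 mm tall and 99 mm thick, enclosing a footprint 4140 mm (x) by 5480 mm (y) outside-to-outside, with no floor or roof. The front and back walls (the −y and +y sides) span the full width; the two side walls fit between them.


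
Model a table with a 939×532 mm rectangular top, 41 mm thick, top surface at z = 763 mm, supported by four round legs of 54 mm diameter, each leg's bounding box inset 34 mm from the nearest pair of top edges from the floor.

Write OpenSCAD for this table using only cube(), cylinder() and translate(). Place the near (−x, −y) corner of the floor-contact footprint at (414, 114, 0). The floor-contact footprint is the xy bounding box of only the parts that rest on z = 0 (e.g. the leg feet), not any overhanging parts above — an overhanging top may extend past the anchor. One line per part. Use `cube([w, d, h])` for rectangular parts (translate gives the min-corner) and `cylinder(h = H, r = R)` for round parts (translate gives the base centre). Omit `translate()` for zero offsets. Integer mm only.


// leg_h = 763 - 41 = 722
translate([380, 80, 722]) cube([939, 532, 41]);
translate([441, 141, 0]) cylinder(h = 722, r = 27);
translate([1258, 141, 0]) cylinder(h = 722, r = 27);
translate([441, 551, 0]) cylinder(h = 722, r = 27);
translate([1258, 551, 0]) cylinder(h = 722, r = 27);


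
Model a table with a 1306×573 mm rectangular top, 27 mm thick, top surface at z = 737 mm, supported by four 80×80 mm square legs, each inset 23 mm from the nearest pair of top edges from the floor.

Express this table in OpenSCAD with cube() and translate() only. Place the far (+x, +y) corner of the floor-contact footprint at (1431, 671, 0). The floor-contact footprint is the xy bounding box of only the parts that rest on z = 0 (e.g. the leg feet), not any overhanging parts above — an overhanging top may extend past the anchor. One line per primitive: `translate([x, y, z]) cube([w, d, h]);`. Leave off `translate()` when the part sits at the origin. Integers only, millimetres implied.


translate([148, 121, 710]) cube([1306, 573, 27]);
translate([171, 144, 0]) cube([80, 80, 710]);
translate([1351, 144, 0]) cube([80, 80, 710]);
translate([171, 591, 0]) cube([80, 80, 710]);
translate([1351, 591, 0]) cube([80, 80, 710]);


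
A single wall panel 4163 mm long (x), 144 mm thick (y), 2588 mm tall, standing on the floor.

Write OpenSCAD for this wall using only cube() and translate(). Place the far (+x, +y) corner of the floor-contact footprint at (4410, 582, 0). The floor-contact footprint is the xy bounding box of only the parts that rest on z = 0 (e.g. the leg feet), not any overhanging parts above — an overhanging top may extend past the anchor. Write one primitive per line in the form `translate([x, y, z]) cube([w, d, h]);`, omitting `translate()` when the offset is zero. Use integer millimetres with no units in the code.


translate([247, 438, 0]) cube([4163, 144, 2588]);


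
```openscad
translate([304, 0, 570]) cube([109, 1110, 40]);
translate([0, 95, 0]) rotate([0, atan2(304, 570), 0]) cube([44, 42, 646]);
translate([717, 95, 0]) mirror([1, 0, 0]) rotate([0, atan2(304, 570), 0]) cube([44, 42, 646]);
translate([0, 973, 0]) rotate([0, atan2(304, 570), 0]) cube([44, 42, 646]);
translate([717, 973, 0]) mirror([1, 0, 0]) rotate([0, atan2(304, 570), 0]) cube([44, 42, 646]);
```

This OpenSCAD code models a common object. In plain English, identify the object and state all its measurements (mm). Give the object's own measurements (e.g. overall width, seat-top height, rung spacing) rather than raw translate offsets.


A sawhorse. A 109×1110×40 mm beam (x, y, z) sits on two A-frame leg pairs. Each pair is two raked legs of 44×42 mm section (42 mm along y) splaying symmetrically in x. Each leg rises 570 mm vertically over 304 mm of horizontal reach and is 646 mm long along its own axis. Every leg's outer bottom edge rests on the floor and its outer top edge meets a bottom edge of the beam — the left legs (tilting toward +x) meet the beam's −x bottom edge, the right legs (their mirror images, tilting toward −x) meet its +x bottom edge — so the leg tops tuck under the beam, the beam's underside is 570 mm above the floor, and the feet are 717 mm apart outside-to-outside with the beam centred between them. The two leg pairs are set in 95 mm from either end of the beam.


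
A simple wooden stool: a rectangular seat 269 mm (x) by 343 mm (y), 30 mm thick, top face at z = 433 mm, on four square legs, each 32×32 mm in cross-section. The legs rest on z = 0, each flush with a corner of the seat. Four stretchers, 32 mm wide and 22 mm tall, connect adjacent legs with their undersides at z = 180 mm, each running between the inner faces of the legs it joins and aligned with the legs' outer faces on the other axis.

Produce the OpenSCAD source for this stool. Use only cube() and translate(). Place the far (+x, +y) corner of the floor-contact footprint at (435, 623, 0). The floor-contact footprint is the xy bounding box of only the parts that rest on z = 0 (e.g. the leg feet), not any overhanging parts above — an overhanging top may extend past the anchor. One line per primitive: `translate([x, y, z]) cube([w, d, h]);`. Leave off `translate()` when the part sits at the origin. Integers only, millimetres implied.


translate([166, 280, 403]) cube([269, 343, 30]);
translate([166, 280, 0]) cube([32, 32, 403]);
translate([403, 280, 0]) cube([32, 32, 403]);
translate([166, 591, 0]) cube([32, 32, 403]);
translate([403, 591, 0]) cube([32, 32, 403]);
translate([198, 280, 180]) cube([205, 32, 22]);
translate([198, 591, 180]) cube([205, 32, 22]);
translate([166, 312, 180]) cube([32, 279, 22]);
translate([403, 312, 180]) cube([32, 279, 22]);


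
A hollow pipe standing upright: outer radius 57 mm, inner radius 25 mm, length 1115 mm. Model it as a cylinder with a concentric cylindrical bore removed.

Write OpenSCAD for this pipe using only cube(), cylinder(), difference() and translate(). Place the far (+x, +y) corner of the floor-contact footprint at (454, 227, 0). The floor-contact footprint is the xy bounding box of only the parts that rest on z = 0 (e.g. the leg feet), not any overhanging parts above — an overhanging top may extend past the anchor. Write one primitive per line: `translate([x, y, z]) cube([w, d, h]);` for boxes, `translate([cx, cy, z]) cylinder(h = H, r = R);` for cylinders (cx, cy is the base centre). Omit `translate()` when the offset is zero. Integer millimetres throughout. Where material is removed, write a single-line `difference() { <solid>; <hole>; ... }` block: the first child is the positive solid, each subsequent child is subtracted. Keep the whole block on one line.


difference() { translate([397, 170, 0]) cylinder(h = 1115, r = 57); translate([397, 170, 0]) cylinder(h = 1115, r = 25); }


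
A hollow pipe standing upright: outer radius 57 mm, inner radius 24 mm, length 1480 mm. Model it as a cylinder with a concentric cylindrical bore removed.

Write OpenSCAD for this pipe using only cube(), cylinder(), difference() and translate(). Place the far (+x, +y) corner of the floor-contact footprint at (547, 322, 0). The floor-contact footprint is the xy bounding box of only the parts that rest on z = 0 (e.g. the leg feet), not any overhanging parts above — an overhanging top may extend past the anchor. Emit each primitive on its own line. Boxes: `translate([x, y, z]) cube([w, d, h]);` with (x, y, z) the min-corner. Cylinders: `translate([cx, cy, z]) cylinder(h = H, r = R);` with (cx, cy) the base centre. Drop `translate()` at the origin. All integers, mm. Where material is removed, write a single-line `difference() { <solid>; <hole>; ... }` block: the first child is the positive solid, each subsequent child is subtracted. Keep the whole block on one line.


difference() { translate([490, 265, 0]) cylinder(h = 1480, r = 57); translate([490, 265, 0]) cylinder(h = 1480, r = 24); }


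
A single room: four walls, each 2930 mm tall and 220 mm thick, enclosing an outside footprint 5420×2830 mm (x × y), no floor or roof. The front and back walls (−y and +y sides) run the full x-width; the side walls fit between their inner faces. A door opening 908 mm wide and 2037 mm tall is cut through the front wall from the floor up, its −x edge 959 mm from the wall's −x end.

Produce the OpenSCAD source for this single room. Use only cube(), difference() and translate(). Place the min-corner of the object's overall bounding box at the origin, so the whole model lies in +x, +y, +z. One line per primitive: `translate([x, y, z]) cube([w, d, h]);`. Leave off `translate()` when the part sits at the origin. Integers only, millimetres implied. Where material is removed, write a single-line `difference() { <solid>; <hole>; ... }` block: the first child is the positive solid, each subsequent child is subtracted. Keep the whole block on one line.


difference() { cube([5420, 220, 2930]); translate([959, 0, 0]) cube([908, 220, 2037]); }
translate([0, 2610, 0]) cube([5420, 220, 2930]);
translate([0, 220, 0]) cube([220, 2390, 2930]);
translate([5200, 220, 0]) cube([220, 2390, 2930]);


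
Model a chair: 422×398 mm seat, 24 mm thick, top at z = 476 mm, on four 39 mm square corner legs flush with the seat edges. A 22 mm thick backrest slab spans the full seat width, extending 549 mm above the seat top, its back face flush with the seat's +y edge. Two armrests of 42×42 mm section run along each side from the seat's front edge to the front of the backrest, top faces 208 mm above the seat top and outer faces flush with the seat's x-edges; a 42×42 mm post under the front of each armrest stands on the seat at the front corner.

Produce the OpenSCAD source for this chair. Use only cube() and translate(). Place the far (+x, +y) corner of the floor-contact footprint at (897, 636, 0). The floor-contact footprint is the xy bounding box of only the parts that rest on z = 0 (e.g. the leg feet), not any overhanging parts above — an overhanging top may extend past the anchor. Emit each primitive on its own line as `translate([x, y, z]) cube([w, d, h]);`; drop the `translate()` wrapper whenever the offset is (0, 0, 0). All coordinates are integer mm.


// leg_h = 476 - 24 = 452
// arm post h = 208 - 42 = 166
translate([475, 238, 452]) cube([422, 398, 24]);
translate([475, 238, 0]) cube([39, 39, 452]);
translate([858, 238, 0]) cube([39, 39, 452]);
translate([475, 597, 0]) cube([39, 39, 452]);
translate([858, 597, 0]) cube([39, 39, 452]);
translate([475, 614, 476]) cube([422, 22, 549]);
translate([475, 238, 642]) cube([42, 376, 42]);
translate([855, 238, 642]) cube([42, 376, 42]);
translate([475, 238, 476]) cube([42, 42, 166]);
translate([855, 238, 476]) cube([42, 42, 166]);


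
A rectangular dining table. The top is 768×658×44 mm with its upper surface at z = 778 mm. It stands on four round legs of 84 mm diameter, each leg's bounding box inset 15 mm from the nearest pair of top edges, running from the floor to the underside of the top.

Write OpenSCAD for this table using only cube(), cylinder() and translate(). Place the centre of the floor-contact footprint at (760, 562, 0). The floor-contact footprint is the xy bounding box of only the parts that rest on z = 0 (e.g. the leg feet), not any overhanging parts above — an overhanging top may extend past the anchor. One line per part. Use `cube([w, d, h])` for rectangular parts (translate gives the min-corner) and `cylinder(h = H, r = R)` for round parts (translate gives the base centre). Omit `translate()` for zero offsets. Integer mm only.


translate([376, 233, 734]) cube([768, 658, 44]);
translate([433, 290, 0]) cylinder(h = 734, r = 42);
translate([1087, 290, 0]) cylinder(h = 734, r = 42);
translate([433, 834, 0]) cylinder(h = 734, r = 42);
translate([1087, 834, 0]) cylinder(h = 734, r = 42);


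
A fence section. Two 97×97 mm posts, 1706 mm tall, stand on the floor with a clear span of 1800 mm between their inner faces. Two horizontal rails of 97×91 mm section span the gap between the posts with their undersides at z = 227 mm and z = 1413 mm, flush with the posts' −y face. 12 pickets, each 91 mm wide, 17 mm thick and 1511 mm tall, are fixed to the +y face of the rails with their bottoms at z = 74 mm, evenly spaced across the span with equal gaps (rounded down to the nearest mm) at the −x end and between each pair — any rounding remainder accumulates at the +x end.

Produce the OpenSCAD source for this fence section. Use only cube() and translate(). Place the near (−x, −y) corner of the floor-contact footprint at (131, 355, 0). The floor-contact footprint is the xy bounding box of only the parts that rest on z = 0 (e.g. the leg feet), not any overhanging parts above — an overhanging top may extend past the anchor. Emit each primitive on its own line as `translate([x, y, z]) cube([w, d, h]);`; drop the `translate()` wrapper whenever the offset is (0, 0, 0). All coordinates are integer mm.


translate([131, 355, 0]) cube([97, 97, 1706]);
translate([2028, 355, 0]) cube([97, 97, 1706]);
translate([228, 355, 227]) cube([1800, 97, 91]);
translate([228, 355, 1413]) cube([1800, 97, 91]);
translate([282, 452, 74]) cube([91, 17, 1511]);
translate([427, 452, 74]) cube([91, 17, 1511]);
translate([572, 452, 74]) cube([91, 17, 1511]);
translate([717, 452, 74]) cube([91, 17, 1511]);
translate([862, 452, 74]) cube([91, 17, 1511]);
translate([1007, 452, 74]) cube([91, 17, 1511]);
translate([1152, 452, 74]) cube([91, 17, 1511]);
translate([1297, 452, 74]) cube([91, 17, 1511]);
translate([1442, 452, 74]) cube([91, 17, 1511]);
translate([1587, 452, 74]) cube([91, 17, 1511]);
translate([1732, 452, 74]) cube([91, 17, 1511]);
translate([1877, 452, 74]) cube([91, 17, 1511]);


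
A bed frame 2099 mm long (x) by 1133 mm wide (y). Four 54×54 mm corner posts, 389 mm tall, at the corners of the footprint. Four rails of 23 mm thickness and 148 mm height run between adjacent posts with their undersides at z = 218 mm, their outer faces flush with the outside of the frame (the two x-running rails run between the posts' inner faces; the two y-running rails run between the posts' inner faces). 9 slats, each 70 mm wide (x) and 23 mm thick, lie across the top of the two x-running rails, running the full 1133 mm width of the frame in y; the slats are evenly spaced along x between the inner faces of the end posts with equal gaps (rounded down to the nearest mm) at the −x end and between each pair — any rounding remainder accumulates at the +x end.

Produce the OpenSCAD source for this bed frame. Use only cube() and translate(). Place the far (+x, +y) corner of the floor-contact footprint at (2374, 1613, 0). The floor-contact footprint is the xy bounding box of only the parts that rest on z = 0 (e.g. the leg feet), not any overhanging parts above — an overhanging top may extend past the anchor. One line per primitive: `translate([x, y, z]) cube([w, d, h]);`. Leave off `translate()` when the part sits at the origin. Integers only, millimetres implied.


translate([275, 480, 0]) cube([54, 54, 389]);
translate([275, 1559, 0]) cube([54, 54, 389]);
translate([2320, 480, 0]) cube([54, 54, 389]);
translate([2320, 1559, 0]) cube([54, 54, 389]);
translate([329, 480, 218]) cube([1991, 23, 148]);
translate([329, 1590, 218]) cube([1991, 23, 148]);
translate([275, 534, 218]) cube([23, 1025, 148]);
translate([2351, 534, 218]) cube([23, 1025, 148]);
translate([465, 480, 366]) cube([70, 1133, 23]);
translate([671, 480, 366]) cube([70, 1133, 23]);
translate([877, 480, 366]) cube([70, 1133, 23]);
translate([1083, 480, 366]) cube([70, 1133, 23]);
translate([1289, 480, 366]) cube([70, 1133, 23]);
translate([1495, 480, 366]) cube([70, 1133, 23]);
translate([1701, 480, 366]) cube([70, 1133, 23]);
translate([1907, 480, 366]) cube([70, 1133, 23]);
translate([2113, 480, 366]) cube([70, 1133, 23]);


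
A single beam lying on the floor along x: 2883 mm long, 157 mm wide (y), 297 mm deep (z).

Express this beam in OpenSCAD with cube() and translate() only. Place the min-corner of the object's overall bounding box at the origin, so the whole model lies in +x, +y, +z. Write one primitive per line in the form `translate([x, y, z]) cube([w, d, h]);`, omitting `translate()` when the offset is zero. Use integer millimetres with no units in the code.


cube([2883, 157, 297]);


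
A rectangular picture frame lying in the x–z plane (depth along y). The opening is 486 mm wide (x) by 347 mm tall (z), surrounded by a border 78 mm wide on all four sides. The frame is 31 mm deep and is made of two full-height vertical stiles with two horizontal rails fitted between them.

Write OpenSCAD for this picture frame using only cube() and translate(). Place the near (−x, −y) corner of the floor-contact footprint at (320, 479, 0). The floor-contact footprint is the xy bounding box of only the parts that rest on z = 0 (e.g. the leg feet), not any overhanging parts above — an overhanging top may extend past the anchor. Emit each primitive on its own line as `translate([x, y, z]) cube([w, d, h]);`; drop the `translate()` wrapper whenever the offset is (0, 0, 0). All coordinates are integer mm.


translate([320, 479, 0]) cube([78, 31, 503]);
translate([884, 479, 0]) cube([78, 31, 503]);
translate([398, 479, 0]) cube([486, 31, 78]);
translate([398, 479, 425]) cube([486, 31, 78]);


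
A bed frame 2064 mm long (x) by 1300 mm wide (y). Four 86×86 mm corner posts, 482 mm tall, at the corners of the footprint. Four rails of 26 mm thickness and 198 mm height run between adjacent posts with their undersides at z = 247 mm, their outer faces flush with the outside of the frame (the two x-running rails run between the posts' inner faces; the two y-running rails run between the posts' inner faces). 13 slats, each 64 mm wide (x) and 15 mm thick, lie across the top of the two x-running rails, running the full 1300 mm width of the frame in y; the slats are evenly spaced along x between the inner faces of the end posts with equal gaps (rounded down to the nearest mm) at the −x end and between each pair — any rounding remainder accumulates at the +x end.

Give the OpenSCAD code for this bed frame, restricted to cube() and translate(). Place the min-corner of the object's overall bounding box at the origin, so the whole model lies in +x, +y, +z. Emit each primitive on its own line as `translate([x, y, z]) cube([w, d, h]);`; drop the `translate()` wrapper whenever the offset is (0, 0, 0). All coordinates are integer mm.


cube([86, 86, 482]);
translate([0, 1214, 0]) cube([86, 86, 482]);
translate([1978, 0, 0]) cube([86, 86, 482]);
translate([1978, 1214, 0]) cube([86, 86, 482]);
translate([86, 0, 247]) cube([1892, 26, 198]);
translate([86, 1274, 247]) cube([1892, 26, 198]);
translate([0, 86, 247]) cube([26, 1128, 198]);
translate([2038, 86, 247]) cube([26, 1128, 198]);
translate([161, 0, 445]) cube([64, 1300, 15]);
translate([300, 0, 445]) cube([64, 1300, 15]);
translate([439, 0, 445]) cube([64, 1300, 15]);
translate([578, 0, 445]) cube([64, 1300, 15]);
translate([717, 0, 445]) cube([64, 1300, 15]);
translate([856, 0, 445]) cube([64, 1300, 15]);
translate([995, 0, 445]) cube([64, 1300, 15]);
translate([1134, 0, 445]) cube([64, 1300, 15]);
translate([1273, 0, 445]) cube([64, 1300, 15]);
translate([1412, 0, 445]) cube([64, 1300, 15]);
translate([1551, 0, 445]) cube([64, 1300, 15]);
translate([1690, 0, 445]) cube([64, 1300, 15]);
translate([1829, 0, 445]) cube([64, 1300, 15]);


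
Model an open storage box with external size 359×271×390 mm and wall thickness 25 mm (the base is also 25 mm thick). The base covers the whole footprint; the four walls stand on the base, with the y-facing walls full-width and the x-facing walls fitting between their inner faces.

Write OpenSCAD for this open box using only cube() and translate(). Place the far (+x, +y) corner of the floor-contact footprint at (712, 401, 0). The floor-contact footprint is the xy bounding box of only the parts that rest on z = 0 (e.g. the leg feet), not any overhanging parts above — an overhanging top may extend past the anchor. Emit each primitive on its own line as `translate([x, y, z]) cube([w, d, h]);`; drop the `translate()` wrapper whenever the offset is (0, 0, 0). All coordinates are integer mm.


translate([353, 130, 0]) cube([359, 271, 25]);
translate([353, 130, 25]) cube([359, 25, 365]);
translate([353, 376, 25]) cube([359, 25, 365]);
translate([353, 155, 25]) cube([25, 221, 365]);
translate([687, 155, 25]) cube([25, 221, 365]);


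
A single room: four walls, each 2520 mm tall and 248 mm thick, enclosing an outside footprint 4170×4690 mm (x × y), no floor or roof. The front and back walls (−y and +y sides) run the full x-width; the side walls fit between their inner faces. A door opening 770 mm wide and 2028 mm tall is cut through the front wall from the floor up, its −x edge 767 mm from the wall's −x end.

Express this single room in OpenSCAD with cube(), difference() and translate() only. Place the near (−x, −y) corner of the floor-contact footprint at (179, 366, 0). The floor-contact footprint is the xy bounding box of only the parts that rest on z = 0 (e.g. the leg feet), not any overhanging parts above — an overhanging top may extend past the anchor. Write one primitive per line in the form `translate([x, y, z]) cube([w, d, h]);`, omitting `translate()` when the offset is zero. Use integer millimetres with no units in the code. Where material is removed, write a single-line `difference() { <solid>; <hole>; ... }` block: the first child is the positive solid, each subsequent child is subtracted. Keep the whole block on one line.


difference() { translate([179, 366, 0]) cube([4170, 248, 2520]); translate([946, 366, 0]) cube([770, 248, 2028]); }
translate([179, 4808, 0]) cube([4170, 248, 2520]);
translate([179, 614, 0]) cube([248, 4194, 2520]);
translate([4101, 614, 0]) cube([248, 4194, 2520]);


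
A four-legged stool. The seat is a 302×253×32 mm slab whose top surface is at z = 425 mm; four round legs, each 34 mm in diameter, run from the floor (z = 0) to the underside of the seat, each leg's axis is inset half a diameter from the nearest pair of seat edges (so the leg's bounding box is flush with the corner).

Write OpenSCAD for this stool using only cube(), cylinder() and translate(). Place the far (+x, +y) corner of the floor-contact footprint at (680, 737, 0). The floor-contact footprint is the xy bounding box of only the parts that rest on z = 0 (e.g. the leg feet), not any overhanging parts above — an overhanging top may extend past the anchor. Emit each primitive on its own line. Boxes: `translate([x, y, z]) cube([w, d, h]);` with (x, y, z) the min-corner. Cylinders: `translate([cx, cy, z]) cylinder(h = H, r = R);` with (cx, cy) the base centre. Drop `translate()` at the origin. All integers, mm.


translate([378, 484, 393]) cube([302, 253, 32]);
translate([395, 501, 0]) cylinder(h = 393, r = 17);
translate([663, 501, 0]) cylinder(h = 393, r = 17);
translate([395, 720, 0]) cylinder(h = 393, r = 17);
translate([663, 720, 0]) cylinder(h = 393, r = 17);


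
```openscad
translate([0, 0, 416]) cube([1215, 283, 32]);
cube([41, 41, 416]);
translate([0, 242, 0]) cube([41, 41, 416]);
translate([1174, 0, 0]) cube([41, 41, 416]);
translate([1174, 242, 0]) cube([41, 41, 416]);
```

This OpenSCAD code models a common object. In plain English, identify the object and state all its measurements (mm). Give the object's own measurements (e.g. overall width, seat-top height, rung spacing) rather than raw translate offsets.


A bench: a 1215×283 mm seat slab, 32 mm thick, top at z = 448 mm, on four 41×41 mm square legs flush with the seat corners and standing on z = 0.
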